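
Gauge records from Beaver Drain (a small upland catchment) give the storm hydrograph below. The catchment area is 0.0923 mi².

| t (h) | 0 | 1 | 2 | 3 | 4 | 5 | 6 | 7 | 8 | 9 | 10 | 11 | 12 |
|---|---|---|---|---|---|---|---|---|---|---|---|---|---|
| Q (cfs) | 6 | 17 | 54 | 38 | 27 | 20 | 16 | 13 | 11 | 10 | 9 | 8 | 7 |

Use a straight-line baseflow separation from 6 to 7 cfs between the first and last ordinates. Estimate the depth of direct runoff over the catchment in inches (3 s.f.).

Direct runoff: 0.00, 10.92, 47.83, 31.75, 20.67, 13.58, 9.50, 6.42, 4.33, 3.25, 2.17, 1.08, 0.00 cfs; ΣQ_DR = 151.5 cfs.
V = ΣQ_DR · Δt = 151.5 × 3600 s = 5.454 × 10^5 ft³.
Over A = 0.0923 mi², depth = V / A = 2.54 in.

d ≈ 2.54 in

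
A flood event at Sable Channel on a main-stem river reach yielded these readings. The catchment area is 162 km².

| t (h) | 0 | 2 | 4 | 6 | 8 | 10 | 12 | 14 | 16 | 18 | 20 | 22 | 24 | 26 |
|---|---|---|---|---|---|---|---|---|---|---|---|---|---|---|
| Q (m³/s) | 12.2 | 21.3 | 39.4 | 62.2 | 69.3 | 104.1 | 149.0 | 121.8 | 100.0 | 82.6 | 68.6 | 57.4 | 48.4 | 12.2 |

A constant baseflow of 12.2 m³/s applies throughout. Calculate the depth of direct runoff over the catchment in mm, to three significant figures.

Direct runoff: 0.0, 9.1, 27.2, 50.0, 57.1, 91.9, 136.8, 109.6, 87.8, 70.4, 56.4, 45.2, 36.2, 0.0 m³/s; ΣQ_DR = 777.7 m³/s.
V = ΣQ_DR · Δt = 777.7 × 7200 s = 5.599 × 10^6 m³.
Over A = 162 km², depth = V / A = 34.6 mm.

d ≈ 34.6 mm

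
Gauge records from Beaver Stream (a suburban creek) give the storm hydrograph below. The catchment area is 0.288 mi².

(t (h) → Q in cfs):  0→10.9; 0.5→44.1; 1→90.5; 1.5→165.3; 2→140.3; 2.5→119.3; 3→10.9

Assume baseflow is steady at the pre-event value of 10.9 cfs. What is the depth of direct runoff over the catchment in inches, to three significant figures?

Direct runoff: 0.0, 33.2, 79.6, 154.4, 129.4, 108.4, 0.0 cfs; ΣQ_DR = 505.0 cfs.
V = ΣQ_DR · Δt = 505.0 × 1800 s = 9.090 × 10^5 ft³.
Over A = 0.288 mi², depth = V / A = 1.36 in.

d ≈ 1.36 in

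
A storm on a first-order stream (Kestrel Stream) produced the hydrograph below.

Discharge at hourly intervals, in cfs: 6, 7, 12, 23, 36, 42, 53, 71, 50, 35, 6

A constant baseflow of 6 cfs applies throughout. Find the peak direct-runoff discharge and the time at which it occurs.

Q_p = 65.0 cfs at t = 7 h

Subtracting baseflow gives direct-runoff ordinates: 0.0, 1.0, 6.0, 17.0, 30.0, 36.0, 47.0, 65.0, 44.0, 29.0, 0.0 cfs.
The maximum is 65.0 cfs, occurring at the reading for t = 7 h.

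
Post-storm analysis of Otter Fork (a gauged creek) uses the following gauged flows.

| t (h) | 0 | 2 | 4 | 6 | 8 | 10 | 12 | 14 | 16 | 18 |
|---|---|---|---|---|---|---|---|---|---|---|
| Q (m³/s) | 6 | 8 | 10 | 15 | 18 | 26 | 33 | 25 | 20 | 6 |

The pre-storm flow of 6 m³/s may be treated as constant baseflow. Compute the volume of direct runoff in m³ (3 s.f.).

V ≈ 7.70 × 10^5 m³

Direct-runoff ordinates (Q − Q_b): 0.0, 2.0, 4.0, 9.0, 12.0, 20.0, 27.0, 19.0, 14.0, 0.0 m³/s.
ΣQ_DR = 107.0 m³/s.
With Δt = 2 h = 7200 s, V = ΣQ_DR · Δt = 107.0 × 7200 = 7.70 × 10^5 m³.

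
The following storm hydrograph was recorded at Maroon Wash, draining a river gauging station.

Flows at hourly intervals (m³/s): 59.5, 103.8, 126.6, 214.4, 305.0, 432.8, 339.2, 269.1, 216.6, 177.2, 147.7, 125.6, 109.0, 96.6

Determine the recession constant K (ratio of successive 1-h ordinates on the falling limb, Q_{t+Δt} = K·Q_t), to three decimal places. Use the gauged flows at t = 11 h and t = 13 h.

K ≈ 0.877

Using the recession-limb readings at t = 11 h and t = 13 h: Q falls from 125.6 to 96.6 m³/s over 2 intervals.
K = (Q₂/Q₁)^(1/2) = (96.6/125.6)^(1/2) = 0.877.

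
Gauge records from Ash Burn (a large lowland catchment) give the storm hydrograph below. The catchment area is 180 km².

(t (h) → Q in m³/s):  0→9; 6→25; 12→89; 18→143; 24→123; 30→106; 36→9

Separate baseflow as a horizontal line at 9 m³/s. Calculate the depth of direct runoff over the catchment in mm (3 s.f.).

d ≈ 52.9 mm

Direct runoff: 0.0, 16.0, 80.0, 134.0, 114.0, 97.0, 0.0 m³/s; ΣQ_DR = 441.0 m³/s.
V = ΣQ_DR · Δt = 441.0 × 21600 s = 9.526 × 10^6 m³.
Over A = 180 km², depth = V / A = 52.9 mm.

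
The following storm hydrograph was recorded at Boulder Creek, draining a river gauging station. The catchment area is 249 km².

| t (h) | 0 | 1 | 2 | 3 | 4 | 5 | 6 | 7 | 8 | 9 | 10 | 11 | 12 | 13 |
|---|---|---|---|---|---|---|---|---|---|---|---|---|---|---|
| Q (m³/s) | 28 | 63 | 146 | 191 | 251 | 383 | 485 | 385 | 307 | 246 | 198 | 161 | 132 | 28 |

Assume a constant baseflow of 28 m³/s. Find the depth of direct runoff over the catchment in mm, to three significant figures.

Direct runoff: 0.0, 35.0, 118.0, 163.0, 223.0, 355.0, 457.0, 357.0, 279.0, 218.0, 170.0, 133.0, 104.0, 0.0 m³/s; ΣQ_DR = 2612 m³/s.
V = ΣQ_DR · Δt = 2612 × 3600 s = 9.403 × 10^6 m³.
Over A = 249 km², depth = V / A = 37.8 mm.

d ≈ 37.8 mm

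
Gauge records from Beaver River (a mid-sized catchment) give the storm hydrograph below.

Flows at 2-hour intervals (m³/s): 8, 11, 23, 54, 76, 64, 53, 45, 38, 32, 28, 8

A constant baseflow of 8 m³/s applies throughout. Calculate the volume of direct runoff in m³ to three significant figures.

V ≈ 2.48 × 10^6 m³

Direct-runoff ordinates (Q − Q_b): 0.0, 3.0, 15.0, 46.0, 68.0, 56.0, 45.0, 37.0, 30.0, 24.0, 20.0, 0.0 m³/s.
ΣQ_DR = 344.0 m³/s.
With Δt = 2 h = 7200 s, V = ΣQ_DR · Δt = 344.0 × 7200 = 2.48 × 10^6 m³.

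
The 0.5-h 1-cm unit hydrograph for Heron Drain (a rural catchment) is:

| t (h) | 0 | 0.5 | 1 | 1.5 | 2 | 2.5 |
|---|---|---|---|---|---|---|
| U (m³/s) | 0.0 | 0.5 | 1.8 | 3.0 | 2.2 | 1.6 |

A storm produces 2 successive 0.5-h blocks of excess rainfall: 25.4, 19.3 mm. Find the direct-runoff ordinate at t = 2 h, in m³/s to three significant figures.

By discrete convolution, Q_j = Σ (P_i / 10 mm) · U_{j−i}.
At t = 2 h (j=4): Q = (25.4/10)·2.2 + (19.3/10)·3.0 = 11.4 m³/s.

Q ≈ 11.4 m³/s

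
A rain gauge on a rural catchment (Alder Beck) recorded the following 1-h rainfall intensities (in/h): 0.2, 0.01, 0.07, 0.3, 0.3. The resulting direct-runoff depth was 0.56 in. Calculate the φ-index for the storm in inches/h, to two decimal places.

Only the 3 blocks with intensity above φ contribute runoff: 0.2, 0.3, 0.3 in/h.
Σ(I−φ)·Δt = d  ⇒  (0.2+0.3+0.3 − 3φ)·1 = 0.56
φ = (0.8000 − 0.56/1) / 3 = 0.08 in/h.

φ ≈ 0.08 in/h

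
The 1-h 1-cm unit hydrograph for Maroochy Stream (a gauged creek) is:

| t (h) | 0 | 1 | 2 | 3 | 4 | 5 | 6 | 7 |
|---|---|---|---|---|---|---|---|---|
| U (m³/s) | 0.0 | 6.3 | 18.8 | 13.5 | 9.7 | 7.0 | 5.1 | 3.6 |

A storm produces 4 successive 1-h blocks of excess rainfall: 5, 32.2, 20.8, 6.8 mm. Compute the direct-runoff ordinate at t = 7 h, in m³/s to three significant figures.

By discrete convolution, Q_j = Σ (P_i / 10 mm) · U_{j−i}.
At t = 7 h (j=7): Q = (5/10)·3.6 + (32.2/10)·5.1 + (20.8/10)·7.0 + (6.8/10)·9.7 = 39.4 m³/s.

Q ≈ 39.4 m³/s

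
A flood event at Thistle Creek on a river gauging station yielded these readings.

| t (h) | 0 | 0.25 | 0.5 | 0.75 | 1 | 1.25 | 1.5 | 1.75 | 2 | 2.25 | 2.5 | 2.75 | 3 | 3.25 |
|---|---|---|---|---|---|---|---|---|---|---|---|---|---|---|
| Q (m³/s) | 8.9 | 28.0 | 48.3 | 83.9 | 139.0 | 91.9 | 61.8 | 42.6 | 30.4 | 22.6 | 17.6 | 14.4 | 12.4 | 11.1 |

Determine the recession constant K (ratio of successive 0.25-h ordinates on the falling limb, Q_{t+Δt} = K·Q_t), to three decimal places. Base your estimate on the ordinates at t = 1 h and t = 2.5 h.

Using the recession-limb readings at t = 1 h and t = 2.5 h: Q falls from 139.0 to 17.6 m³/s over 6 intervals.
K = (Q₂/Q₁)^(1/6) = (17.6/139.0)^(1/6) = 0.709.

K ≈ 0.709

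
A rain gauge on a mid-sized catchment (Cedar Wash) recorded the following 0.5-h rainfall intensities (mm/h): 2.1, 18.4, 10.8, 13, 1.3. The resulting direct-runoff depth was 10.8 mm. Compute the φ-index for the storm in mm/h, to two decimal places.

φ ≈ 6.87 mm/h

Only the 3 blocks with intensity above φ contribute runoff: 18.4, 10.8, 13 mm/h.
Σ(I−φ)·Δt = d  ⇒  (18.4+10.8+13 − 3φ)·0.5 = 10.8
φ = (42.20 − 10.8/0.5) / 3 = 6.87 mm/h.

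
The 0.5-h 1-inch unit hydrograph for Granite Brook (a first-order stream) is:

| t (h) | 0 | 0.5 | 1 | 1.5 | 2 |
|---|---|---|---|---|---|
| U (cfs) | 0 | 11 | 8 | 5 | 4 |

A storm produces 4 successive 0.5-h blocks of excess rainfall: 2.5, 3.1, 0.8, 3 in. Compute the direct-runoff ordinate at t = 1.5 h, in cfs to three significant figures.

Q ≈ 46.1 cfs

By discrete convolution, Q_j = Σ (P_i / 1 in) · U_{j−i}.
At t = 1.5 h (j=3): Q = (2.5/1)·5 + (3.1/1)·8 + (0.8/1)·11 + (3/1)·0 = 46.1 cfs.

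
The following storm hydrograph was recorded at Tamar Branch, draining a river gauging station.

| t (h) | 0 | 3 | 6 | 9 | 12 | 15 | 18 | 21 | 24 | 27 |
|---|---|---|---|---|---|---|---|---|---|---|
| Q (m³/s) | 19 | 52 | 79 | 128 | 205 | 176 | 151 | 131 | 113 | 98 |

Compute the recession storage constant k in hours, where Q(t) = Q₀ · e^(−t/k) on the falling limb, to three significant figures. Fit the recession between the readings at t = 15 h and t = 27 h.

On the falling limb, Q drops from 176 to 98 m³/s between t = 15 h and t = 27 h (Δt = 12 h).
k = −Δt / ln(Q₂/Q₁) = −12 / ln(98/176) = 20.5 h.

k ≈ 20.5 h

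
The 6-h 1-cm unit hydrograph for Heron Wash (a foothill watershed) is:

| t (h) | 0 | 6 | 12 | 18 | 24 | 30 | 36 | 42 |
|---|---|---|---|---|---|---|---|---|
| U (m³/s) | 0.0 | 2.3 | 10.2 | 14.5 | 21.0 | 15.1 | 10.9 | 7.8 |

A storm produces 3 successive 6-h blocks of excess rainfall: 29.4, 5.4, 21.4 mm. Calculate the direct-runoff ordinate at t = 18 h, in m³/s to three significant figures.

By discrete convolution, Q_j = Σ (P_i / 10 mm) · U_{j−i}.
At t = 18 h (j=3): Q = (29.4/10)·14.5 + (5.4/10)·10.2 + (21.4/10)·2.3 = 53.1 m³/s.

Q ≈ 53.1 m³/s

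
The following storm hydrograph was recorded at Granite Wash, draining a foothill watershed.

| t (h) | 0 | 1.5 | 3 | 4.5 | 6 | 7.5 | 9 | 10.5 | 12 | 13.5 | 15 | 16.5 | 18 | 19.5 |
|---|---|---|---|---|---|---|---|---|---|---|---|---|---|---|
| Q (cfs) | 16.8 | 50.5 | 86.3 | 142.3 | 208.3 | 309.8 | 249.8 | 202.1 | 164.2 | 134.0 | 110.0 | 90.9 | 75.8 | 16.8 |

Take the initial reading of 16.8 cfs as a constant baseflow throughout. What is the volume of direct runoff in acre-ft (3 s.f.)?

V ≈ 201 acre-ft

Direct-runoff ordinates (Q − Q_b): 0.0, 33.7, 69.5, 125.5, 191.5, 293.0, 233.0, 185.3, 147.4, 117.2, 93.2, 74.1, 59.0, 0.0 cfs.
ΣQ_DR = 1622 cfs.
With Δt = 1.5 h = 5400 s, V = ΣQ_DR · Δt = 1622 × 5400 = 8.76 × 10^6 ft³ = 201 acre-ft.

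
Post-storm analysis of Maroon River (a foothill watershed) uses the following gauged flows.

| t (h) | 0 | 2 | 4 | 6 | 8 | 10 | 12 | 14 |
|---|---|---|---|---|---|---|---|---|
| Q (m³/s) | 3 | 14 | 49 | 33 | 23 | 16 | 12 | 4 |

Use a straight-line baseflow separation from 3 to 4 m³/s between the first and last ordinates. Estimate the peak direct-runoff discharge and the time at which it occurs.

Subtracting baseflow gives direct-runoff ordinates: 0.00, 10.86, 45.71, 29.57, 19.43, 12.29, 8.14, 0.00 m³/s.
The maximum is 45.71 m³/s, occurring at the reading for t = 4 h.

Q_p = 45.71 m³/s at t = 4 h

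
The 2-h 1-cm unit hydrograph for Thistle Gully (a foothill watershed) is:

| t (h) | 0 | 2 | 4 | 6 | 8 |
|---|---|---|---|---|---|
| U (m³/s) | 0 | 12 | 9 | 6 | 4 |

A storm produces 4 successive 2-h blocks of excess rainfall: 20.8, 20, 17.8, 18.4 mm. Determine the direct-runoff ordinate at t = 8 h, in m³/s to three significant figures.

Q ≈ 58.4 m³/s

By discrete convolution, Q_j = Σ (P_i / 10 mm) · U_{j−i}.
At t = 8 h (j=4): Q = (20.8/10)·4 + (20/10)·6 + (17.8/10)·9 + (18.4/10)·12 = 58.4 m³/s.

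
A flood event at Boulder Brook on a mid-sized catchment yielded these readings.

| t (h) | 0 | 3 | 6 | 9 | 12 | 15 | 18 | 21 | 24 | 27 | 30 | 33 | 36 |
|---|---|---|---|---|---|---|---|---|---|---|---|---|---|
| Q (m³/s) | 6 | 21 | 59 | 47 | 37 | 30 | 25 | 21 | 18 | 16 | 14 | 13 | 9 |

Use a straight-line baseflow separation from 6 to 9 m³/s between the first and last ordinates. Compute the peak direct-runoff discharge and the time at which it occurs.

Q_p = 52.50 m³/s at t = 6 h

Subtracting baseflow gives direct-runoff ordinates: 0.00, 14.75, 52.50, 40.25, 30.00, 22.75, 17.50, 13.25, 10.00, 7.75, 5.50, 4.25, 0.00 m³/s.
The maximum is 52.50 m³/s, occurring at the reading for t = 6 h.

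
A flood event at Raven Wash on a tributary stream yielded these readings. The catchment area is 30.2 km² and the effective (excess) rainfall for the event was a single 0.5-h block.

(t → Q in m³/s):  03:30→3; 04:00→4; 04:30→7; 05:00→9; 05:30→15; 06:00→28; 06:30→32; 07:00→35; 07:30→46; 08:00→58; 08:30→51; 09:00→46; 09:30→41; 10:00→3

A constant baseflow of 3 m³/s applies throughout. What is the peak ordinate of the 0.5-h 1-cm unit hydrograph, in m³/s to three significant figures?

Direct runoff: 0.0, 1.0, 4.0, 6.0, 12.0, 25.0, 29.0, 32.0, 43.0, 55.0, 48.0, 43.0, 38.0, 0.0 m³/s; ΣQ_DR = 336.0 m³/s, peak = 55.0 m³/s.
Runoff depth d = ΣQ_DR·Δt / A = 336.0 × 1800 / (30.2 km²) = 20.03 mm.
The 1-cm UH is the DRH scaled by (10 mm)/d, so U_p = 55.0 × 10/20.03 = 27.5 m³/s.

U_p ≈ 27.5 m³/s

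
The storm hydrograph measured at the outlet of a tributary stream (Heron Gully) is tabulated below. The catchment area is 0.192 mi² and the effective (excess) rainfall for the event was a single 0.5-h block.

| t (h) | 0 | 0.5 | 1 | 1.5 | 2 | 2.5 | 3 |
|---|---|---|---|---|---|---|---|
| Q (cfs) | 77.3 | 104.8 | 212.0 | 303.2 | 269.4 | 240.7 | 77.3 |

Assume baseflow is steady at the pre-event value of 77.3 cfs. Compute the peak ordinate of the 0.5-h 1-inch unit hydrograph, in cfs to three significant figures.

Direct runoff: 0.0, 27.5, 134.7, 225.9, 192.1, 163.4, 0.0 cfs; ΣQ_DR = 743.6 cfs, peak = 225.9 cfs.
Runoff depth d = ΣQ_DR·Δt / A = 743.6 × 1800 / (0.192 mi²) = 3.001 in.
The 1-inch UH is the DRH scaled by (1 in)/d, so U_p = 225.9 × 1/3.001 = 75.3 cfs.

U_p ≈ 75.3 cfs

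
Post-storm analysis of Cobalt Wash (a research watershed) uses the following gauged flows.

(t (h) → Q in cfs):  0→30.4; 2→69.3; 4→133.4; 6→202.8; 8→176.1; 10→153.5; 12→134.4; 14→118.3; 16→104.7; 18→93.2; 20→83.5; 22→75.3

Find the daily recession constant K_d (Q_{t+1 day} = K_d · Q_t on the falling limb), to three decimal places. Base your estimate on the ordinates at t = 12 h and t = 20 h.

K_d ≈ 0.240

Between t = 12 h and t = 20 h the flow falls from 134.4 to 83.5 cfs over 4×2 h = 8 h.
Per-interval ratio K = (83.5/134.4)^(1/4) = 0.8878; K_d = K^(24/2) = 0.240.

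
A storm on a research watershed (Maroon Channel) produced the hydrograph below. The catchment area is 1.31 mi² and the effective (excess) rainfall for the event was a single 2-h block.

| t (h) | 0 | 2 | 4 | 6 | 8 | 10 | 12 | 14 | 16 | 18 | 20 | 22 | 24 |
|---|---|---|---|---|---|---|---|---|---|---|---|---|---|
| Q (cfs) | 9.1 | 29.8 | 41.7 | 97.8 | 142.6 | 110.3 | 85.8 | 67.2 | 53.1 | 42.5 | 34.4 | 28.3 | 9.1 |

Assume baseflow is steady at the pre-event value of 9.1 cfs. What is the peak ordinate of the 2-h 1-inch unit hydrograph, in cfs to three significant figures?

U_p ≈ 89.1 cfs

Direct runoff: 0.0, 20.7, 32.6, 88.7, 133.5, 101.2, 76.7, 58.1, 44.0, 33.4, 25.3, 19.2, 0.0 cfs; ΣQ_DR = 633.4 cfs, peak = 133.5 cfs.
Runoff depth d = ΣQ_DR·Δt / A = 633.4 × 7200 / (1.31 mi²) = 1.498 in.
The 1-inch UH is the DRH scaled by (1 in)/d, so U_p = 133.5 × 1/1.498 = 89.1 cfs.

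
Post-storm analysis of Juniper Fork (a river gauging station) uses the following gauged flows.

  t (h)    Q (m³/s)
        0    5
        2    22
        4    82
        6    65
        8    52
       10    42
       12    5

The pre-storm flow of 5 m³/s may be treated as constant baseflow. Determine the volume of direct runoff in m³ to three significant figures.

V ≈ 1.71 × 10^6 m³

Direct-runoff ordinates (Q − Q_b): 0.0, 17.0, 77.0, 60.0, 47.0, 37.0, 0.0 m³/s.
ΣQ_DR = 238.0 m³/s.
With Δt = 2 h = 7200 s, V = ΣQ_DR · Δt = 238.0 × 7200 = 1.71 × 10^6 m³.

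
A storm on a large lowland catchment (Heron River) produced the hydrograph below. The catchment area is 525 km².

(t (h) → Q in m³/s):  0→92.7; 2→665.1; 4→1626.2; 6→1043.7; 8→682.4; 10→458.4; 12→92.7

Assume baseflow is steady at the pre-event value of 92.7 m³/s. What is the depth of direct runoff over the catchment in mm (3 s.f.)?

d ≈ 55.0 mm

Direct runoff: 0.0, 572.4, 1533.5, 951.0, 589.7, 365.7, 0.0 m³/s; ΣQ_DR = 4012 m³/s.
V = ΣQ_DR · Δt = 4012 × 7200 s = 2.889 × 10^7 m³.
Over A = 525 km², depth = V / A = 55.0 mm.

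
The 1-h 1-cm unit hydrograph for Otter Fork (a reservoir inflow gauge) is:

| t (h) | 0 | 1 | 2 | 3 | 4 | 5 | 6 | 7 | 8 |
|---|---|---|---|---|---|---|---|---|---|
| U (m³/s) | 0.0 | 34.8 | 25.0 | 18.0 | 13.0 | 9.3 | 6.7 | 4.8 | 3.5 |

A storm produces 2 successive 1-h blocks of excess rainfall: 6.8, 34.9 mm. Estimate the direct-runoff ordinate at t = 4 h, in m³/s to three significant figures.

By discrete convolution, Q_j = Σ (P_i / 10 mm) · U_{j−i}.
At t = 4 h (j=4): Q = (6.8/10)·13.0 + (34.9/10)·18.0 = 71.7 m³/s.

Q ≈ 71.7 m³/s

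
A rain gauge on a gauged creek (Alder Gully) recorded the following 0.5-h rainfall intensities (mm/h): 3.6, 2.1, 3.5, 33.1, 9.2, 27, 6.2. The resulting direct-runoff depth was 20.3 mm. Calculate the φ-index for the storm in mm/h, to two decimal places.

φ ≈ 9.75 mm/h

Only the 2 blocks with intensity above φ contribute runoff: 33.1, 27 mm/h.
Σ(I−φ)·Δt = d  ⇒  (33.1+27 − 2φ)·0.5 = 20.3
φ = (60.10 − 20.3/0.5) / 2 = 9.75 mm/h.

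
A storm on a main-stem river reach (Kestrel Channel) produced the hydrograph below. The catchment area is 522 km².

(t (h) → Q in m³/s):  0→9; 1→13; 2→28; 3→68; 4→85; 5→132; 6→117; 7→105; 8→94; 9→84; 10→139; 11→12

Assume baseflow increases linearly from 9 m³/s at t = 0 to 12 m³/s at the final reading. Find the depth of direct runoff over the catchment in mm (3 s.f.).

Direct runoff: 0.00, 3.73, 18.45, 58.18, 74.91, 121.64, 106.36, 94.09, 82.82, 72.55, 127.27, 0.00 m³/s; ΣQ_DR = 760.0 m³/s.
V = ΣQ_DR · Δt = 760.0 × 3600 s = 2.736 × 10^6 m³.
Over A = 522 km², depth = V / A = 5.24 mm.

d ≈ 5.24 mm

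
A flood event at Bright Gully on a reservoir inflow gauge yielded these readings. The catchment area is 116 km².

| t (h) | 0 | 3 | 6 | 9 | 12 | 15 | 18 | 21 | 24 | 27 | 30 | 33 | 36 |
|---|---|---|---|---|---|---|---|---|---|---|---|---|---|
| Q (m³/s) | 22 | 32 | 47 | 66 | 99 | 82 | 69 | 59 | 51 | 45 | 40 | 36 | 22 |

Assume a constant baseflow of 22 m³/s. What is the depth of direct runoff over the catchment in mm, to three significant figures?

Direct runoff: 0.0, 10.0, 25.0, 44.0, 77.0, 60.0, 47.0, 37.0, 29.0, 23.0, 18.0, 14.0, 0.0 m³/s; ΣQ_DR = 384.0 m³/s.
V = ΣQ_DR · Δt = 384.0 × 10800 s = 4.147 × 10^6 m³.
Over A = 116 km², depth = V / A = 35.8 mm.

d ≈ 35.8 mm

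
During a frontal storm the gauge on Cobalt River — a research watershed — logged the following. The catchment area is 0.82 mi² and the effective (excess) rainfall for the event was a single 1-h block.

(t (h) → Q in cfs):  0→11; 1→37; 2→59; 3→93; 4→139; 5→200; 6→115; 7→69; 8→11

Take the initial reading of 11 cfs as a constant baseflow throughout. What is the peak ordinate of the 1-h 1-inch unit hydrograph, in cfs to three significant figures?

U_p ≈ 158 cfs

Direct runoff: 0.0, 26.0, 48.0, 82.0, 128.0, 189.0, 104.0, 58.0, 0.0 cfs; ΣQ_DR = 635.0 cfs, peak = 189.0 cfs.
Runoff depth d = ΣQ_DR·Δt / A = 635.0 × 3600 / (0.82 mi²) = 1.200 in.
The 1-inch UH is the DRH scaled by (1 in)/d, so U_p = 189.0 × 1/1.200 = 158 cfs.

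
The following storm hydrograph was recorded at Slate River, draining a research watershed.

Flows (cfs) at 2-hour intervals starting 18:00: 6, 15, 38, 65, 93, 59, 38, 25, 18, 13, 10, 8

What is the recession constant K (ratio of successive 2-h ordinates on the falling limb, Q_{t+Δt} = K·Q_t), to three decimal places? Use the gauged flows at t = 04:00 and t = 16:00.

Using the recession-limb readings at t = 04:00 and t = 16:00: Q falls from 59 to 8 cfs over 6 intervals.
K = (Q₂/Q₁)^(1/6) = (8/59)^(1/6) = 0.717.

K ≈ 0.717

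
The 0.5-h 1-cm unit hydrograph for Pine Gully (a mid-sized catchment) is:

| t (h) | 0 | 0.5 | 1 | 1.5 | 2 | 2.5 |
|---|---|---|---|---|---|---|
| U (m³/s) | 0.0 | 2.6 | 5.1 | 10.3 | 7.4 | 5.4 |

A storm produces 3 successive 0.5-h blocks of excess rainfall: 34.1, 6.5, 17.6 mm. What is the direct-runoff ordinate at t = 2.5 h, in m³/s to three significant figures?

Q ≈ 41.4 m³/s

By discrete convolution, Q_j = Σ (P_i / 10 mm) · U_{j−i}.
At t = 2.5 h (j=5): Q = (34.1/10)·5.4 + (6.5/10)·7.4 + (17.6/10)·10.3 = 41.4 m³/s.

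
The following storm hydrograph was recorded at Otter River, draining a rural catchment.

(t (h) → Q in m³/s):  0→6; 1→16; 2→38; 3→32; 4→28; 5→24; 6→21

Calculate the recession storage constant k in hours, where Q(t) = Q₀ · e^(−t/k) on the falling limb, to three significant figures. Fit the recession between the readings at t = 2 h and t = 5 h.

k ≈ 6.53 h

On the falling limb, Q drops from 38 to 24 m³/s between t = 2 h and t = 5 h (Δt = 3 h).
k = −Δt / ln(Q₂/Q₁) = −3 / ln(24/38) = 6.53 h.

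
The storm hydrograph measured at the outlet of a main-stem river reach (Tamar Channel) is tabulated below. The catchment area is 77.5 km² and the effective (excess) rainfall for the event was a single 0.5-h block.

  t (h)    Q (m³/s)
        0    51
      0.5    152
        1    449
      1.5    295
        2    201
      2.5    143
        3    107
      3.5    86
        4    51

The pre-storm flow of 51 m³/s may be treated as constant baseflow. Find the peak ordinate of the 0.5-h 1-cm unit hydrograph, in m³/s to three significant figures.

Direct runoff: 0.0, 101.0, 398.0, 244.0, 150.0, 92.0, 56.0, 35.0, 0.0 m³/s; ΣQ_DR = 1076 m³/s, peak = 398.0 m³/s.
Runoff depth d = ΣQ_DR·Δt / A = 1076 × 1800 / (77.5 km²) = 24.99 mm.
The 1-cm UH is the DRH scaled by (10 mm)/d, so U_p = 398.0 × 10/24.99 = 159 m³/s.

U_p ≈ 159 m³/s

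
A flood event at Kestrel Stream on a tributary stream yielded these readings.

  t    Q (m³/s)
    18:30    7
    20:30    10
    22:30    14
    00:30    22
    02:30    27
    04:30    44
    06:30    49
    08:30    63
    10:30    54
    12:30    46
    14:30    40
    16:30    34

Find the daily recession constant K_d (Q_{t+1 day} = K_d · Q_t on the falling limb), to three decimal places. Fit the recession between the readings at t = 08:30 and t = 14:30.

K_d ≈ 0.163

Between t = 08:30 and t = 14:30 the flow falls from 63 to 40 m³/s over 3×2 h = 6 h.
Per-interval ratio K = (40/63)^(1/3) = 0.8595; K_d = K^(24/2) = 0.163.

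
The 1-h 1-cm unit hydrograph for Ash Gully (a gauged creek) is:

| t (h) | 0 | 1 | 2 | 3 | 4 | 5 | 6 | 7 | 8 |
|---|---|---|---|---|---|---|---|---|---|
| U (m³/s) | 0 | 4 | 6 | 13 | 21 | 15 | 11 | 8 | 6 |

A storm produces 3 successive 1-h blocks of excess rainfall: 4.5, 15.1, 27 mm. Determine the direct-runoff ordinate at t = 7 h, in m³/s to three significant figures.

Q ≈ 60.7 m³/s

By discrete convolution, Q_j = Σ (P_i / 10 mm) · U_{j−i}.
At t = 7 h (j=7): Q = (4.5/10)·8 + (15.1/10)·11 + (27/10)·15 = 60.7 m³/s.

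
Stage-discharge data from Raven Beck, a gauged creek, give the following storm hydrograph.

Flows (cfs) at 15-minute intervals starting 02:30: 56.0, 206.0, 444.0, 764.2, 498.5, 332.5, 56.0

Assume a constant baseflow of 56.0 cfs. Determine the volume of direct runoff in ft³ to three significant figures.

Direct-runoff ordinates (Q − Q_b): 0.0, 150.0, 388.0, 708.2, 442.5, 276.5, 0.0 cfs.
ΣQ_DR = 1965 cfs.
With Δt = 0.25 h = 900 s, V = ΣQ_DR · Δt = 1965 × 900 = 1.77 × 10^6 ft³.

V ≈ 1.77 × 10^6 ft³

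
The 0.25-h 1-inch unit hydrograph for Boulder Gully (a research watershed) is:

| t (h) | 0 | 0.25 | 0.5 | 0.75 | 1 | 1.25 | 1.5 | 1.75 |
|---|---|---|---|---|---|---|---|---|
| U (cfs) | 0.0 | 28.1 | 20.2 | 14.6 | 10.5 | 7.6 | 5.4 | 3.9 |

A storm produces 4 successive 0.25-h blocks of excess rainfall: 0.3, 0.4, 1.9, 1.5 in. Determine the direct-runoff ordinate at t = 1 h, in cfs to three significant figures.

Q ≈ 89.5 cfs

By discrete convolution, Q_j = Σ (P_i / 1 in) · U_{j−i}.
At t = 1 h (j=4): Q = (0.3/1)·10.5 + (0.4/1)·14.6 + (1.9/1)·20.2 + (1.5/1)·28.1 = 89.5 cfs.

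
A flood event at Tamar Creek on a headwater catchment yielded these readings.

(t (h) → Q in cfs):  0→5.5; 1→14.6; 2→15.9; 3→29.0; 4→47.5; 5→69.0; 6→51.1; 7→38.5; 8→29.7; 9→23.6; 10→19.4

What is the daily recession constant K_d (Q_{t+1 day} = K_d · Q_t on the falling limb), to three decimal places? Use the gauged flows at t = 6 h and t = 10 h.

Between t = 6 h and t = 10 h the flow falls from 51.1 to 19.4 cfs over 4×1 h = 4 h.
Per-interval ratio K = (19.4/51.1)^(1/4) = 0.7850; K_d = K^(24/1) = 0.003.

K_d ≈ 0.003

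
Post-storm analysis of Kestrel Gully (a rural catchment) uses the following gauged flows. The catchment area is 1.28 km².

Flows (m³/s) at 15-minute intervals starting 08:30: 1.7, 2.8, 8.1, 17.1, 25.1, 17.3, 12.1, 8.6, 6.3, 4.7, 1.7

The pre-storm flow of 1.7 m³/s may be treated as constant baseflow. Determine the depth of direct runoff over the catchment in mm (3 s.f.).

Direct runoff: 0.0, 1.1, 6.4, 15.4, 23.4, 15.6, 10.4, 6.9, 4.6, 3.0, 0.0 m³/s; ΣQ_DR = 86.80 m³/s.
V = ΣQ_DR · Δt = 86.80 × 900 s = 78120 m³.
Over A = 1.28 km², depth = V / A = 61.0 mm.

d ≈ 61.0 mm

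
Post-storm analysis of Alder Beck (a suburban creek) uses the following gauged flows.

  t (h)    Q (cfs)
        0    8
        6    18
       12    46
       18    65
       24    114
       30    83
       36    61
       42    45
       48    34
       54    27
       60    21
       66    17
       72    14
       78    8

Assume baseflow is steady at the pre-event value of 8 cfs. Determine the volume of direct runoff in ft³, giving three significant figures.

Direct-runoff ordinates (Q − Q_b): 0.0, 10.0, 38.0, 57.0, 106.0, 75.0, 53.0, 37.0, 26.0, 19.0, 13.0, 9.0, 6.0, 0.0 cfs.
ΣQ_DR = 449.0 cfs.
With Δt = 6 h = 21600 s, V = ΣQ_DR · Δt = 449.0 × 21600 = 9.70 × 10^6 ft³.

V ≈ 9.70 × 10^6 ft³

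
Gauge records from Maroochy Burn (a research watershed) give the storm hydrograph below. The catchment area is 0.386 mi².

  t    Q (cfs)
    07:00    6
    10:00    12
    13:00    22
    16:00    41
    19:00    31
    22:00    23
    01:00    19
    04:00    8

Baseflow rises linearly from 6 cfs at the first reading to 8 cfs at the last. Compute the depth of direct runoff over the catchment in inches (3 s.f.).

d ≈ 1.28 in

Direct runoff: 0.00, 5.71, 15.43, 34.14, 23.86, 15.57, 11.29, 0.00 cfs; ΣQ_DR = 106.0 cfs.
V = ΣQ_DR · Δt = 106.0 × 10800 s = 1.145 × 10^6 ft³.
Over A = 0.386 mi², depth = V / A = 1.28 in.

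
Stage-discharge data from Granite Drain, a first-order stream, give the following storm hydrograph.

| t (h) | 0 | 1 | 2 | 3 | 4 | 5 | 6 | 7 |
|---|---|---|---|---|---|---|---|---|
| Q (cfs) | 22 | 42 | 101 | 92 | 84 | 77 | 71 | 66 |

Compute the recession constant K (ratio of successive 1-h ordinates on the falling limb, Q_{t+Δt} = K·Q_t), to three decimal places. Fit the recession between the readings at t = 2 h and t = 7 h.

K ≈ 0.918

Using the recession-limb readings at t = 2 h and t = 7 h: Q falls from 101 to 66 cfs over 5 intervals.
K = (Q₂/Q₁)^(1/5) = (66/101)^(1/5) = 0.918.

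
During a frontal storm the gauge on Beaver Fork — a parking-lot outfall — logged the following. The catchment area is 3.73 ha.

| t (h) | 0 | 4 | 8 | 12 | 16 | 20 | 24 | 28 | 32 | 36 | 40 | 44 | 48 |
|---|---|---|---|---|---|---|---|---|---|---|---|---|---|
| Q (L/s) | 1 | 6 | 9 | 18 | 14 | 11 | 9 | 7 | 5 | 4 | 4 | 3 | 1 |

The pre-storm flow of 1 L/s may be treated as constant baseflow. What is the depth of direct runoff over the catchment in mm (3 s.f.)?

Direct runoff: 0.0, 5.0, 8.0, 17.0, 13.0, 10.0, 8.0, 6.0, 4.0, 3.0, 3.0, 2.0, 0.0 L/s; ΣQ_DR = 79.00 L/s.
V = ΣQ_DR · Δt = 79.00 × 14400 s = 1.138 × 10^6 L.
Over A = 3.73 ha, depth = V / A = 30.5 mm.

d ≈ 30.5 mm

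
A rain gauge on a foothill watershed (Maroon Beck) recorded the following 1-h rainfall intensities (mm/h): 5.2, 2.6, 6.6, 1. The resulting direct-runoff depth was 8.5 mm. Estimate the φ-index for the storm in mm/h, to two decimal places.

Only the 3 blocks with intensity above φ contribute runoff: 5.2, 2.6, 6.6 mm/h.
Σ(I−φ)·Δt = d  ⇒  (5.2+2.6+6.6 − 3φ)·1 = 8.5
φ = (14.40 − 8.5/1) / 3 = 1.97 mm/h.

φ ≈ 1.97 mm/h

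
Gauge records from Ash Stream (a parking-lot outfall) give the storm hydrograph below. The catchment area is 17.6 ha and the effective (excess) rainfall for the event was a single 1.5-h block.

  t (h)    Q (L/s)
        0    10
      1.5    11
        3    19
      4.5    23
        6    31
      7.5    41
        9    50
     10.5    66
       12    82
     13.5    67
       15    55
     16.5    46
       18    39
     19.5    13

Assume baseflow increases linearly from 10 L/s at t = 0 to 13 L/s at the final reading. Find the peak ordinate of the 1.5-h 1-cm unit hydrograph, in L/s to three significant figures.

U_p ≈ 58.3 L/s

Direct runoff: 0.00, 0.77, 8.54, 12.31, 20.08, 29.85, 38.62, 54.38, 70.15, 54.92, 42.69, 33.46, 26.23, 0.00 L/s; ΣQ_DR = 392.0 L/s, peak = 70.15 L/s.
Runoff depth d = ΣQ_DR·Δt / A = 392.0 × 5400 / (17.6 ha) = 12.03 mm.
The 1-cm UH is the DRH scaled by (10 mm)/d, so U_p = 70.15 × 10/12.03 = 58.3 L/s.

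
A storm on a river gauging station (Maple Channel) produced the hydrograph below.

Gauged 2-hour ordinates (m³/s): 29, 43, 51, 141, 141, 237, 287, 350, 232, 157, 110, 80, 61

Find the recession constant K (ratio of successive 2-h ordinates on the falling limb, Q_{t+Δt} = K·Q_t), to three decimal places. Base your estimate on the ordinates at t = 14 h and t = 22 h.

K ≈ 0.691

Using the recession-limb readings at t = 14 h and t = 22 h: Q falls from 350 to 80 m³/s over 4 intervals.
K = (Q₂/Q₁)^(1/4) = (80/350)^(1/4) = 0.691.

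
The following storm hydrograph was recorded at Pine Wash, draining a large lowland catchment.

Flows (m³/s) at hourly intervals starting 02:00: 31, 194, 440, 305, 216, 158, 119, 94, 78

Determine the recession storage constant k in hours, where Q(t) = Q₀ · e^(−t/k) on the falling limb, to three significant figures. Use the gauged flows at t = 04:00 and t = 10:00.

k ≈ 3.47 h

On the falling limb, Q drops from 440 to 78 m³/s between t = 04:00 and t = 10:00 (Δt = 6 h).
k = −Δt / ln(Q₂/Q₁) = −6 / ln(78/440) = 3.47 h.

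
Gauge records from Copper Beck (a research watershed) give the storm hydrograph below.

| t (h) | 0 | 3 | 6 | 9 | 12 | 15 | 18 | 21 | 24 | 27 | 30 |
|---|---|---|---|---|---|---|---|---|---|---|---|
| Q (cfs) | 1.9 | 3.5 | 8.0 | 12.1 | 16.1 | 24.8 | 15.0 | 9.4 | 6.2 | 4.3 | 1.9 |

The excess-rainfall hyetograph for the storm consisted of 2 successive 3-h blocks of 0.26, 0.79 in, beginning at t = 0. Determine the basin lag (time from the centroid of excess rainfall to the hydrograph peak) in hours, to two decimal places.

Centroid of excess rainfall: t_c = Σ P_i·t̄_i / ΣP_i = 3.7571 h (block centres at 1.5, 4.5 h).
Hydrograph peak occurs at t = 15 h, so basin lag t_L = 15 − 3.7571 = 11.24 h.

t_L ≈ 11.24 h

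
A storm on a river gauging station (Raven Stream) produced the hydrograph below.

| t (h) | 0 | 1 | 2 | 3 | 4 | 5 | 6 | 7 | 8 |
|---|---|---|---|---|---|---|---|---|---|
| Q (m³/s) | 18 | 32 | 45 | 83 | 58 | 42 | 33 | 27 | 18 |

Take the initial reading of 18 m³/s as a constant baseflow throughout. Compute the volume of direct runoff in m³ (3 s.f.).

Direct-runoff ordinates (Q − Q_b): 0.0, 14.0, 27.0, 65.0, 40.0, 24.0, 15.0, 9.0, 0.0 m³/s.
ΣQ_DR = 194.0 m³/s.
With Δt = 1 h = 3600 s, V = ΣQ_DR · Δt = 194.0 × 3600 = 6.98 × 10^5 m³.

V ≈ 6.98 × 10^5 m³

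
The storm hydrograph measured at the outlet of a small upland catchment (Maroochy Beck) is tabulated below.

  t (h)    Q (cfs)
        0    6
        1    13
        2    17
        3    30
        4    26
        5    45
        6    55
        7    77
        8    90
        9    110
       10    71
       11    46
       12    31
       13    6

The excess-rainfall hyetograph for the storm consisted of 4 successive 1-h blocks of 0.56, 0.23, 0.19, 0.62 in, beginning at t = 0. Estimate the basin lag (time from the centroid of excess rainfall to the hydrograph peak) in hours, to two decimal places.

Centroid of excess rainfall: t_c = Σ P_i·t̄_i / ΣP_i = 2.0437 h (block centres at 0.5, 1.5, 2.5, 3.5 h).
Hydrograph peak occurs at t = 9 h, so basin lag t_L = 9 − 2.0437 = 6.96 h.

t_L ≈ 6.96 h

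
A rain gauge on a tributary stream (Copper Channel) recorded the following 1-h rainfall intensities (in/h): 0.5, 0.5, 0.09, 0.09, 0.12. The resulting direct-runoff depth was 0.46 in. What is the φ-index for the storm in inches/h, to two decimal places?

φ ≈ 0.27 in/h

Only the 2 blocks with intensity above φ contribute runoff: 0.5, 0.5 in/h.
Σ(I−φ)·Δt = d  ⇒  (0.5+0.5 − 2φ)·1 = 0.46
φ = (1.000 − 0.46/1) / 2 = 0.27 in/h.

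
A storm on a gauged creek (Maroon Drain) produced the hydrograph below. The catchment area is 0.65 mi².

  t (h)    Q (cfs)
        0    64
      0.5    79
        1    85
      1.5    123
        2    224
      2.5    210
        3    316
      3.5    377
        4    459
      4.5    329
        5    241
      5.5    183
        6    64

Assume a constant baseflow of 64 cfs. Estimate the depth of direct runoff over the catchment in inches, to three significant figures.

d ≈ 2.29 in

Direct runoff: 0.0, 15.0, 21.0, 59.0, 160.0, 146.0, 252.0, 313.0, 395.0, 265.0, 177.0, 119.0, 0.0 cfs; ΣQ_DR = 1922 cfs.
V = ΣQ_DR · Δt = 1922 × 1800 s = 3.460 × 10^6 ft³.
Over A = 0.65 mi², depth = V / A = 2.29 in.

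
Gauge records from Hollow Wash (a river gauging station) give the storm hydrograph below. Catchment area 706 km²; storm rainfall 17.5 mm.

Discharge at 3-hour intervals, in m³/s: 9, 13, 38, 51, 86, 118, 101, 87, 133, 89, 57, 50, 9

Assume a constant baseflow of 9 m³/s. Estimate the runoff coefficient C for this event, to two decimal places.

ΣQ_DR = 724.0 m³/s; V = ΣQ_DR·Δt = 7.819 × 10^6 m³.
Runoff depth d = V / A = 11.08 mm.
C = d / P = 11.08 / 17.5 = 0.63.

C ≈ 0.63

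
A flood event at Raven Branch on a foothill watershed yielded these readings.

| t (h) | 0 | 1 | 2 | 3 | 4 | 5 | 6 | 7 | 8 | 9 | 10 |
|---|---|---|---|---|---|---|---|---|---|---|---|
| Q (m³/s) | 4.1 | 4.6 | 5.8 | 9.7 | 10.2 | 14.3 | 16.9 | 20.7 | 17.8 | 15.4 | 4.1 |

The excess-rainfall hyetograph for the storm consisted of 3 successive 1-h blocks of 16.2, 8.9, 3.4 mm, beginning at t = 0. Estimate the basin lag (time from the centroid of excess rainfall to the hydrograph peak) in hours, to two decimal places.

Centroid of excess rainfall: t_c = Σ P_i·t̄_i / ΣP_i = 1.0509 h (block centres at 0.5, 1.5, 2.5 h).
Hydrograph peak occurs at t = 7 h, so basin lag t_L = 7 − 1.0509 = 5.95 h.

t_L ≈ 5.95 h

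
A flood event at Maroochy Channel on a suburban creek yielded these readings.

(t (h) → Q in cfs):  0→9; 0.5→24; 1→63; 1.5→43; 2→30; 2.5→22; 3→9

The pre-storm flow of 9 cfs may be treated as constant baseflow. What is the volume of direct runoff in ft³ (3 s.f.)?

Direct-runoff ordinates (Q − Q_b): 0.0, 15.0, 54.0, 34.0, 21.0, 13.0, 0.0 cfs.
ΣQ_DR = 137.0 cfs.
With Δt = 0.5 h = 1800 s, V = ΣQ_DR · Δt = 137.0 × 1800 = 2.47 × 10^5 ft³.

V ≈ 2.47 × 10^5 ft³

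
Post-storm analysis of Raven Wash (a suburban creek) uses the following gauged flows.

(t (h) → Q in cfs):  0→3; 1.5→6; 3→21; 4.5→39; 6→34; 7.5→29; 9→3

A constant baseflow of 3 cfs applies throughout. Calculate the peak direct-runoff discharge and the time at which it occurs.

Q_p = 36.0 cfs at t = 4.5 h

Subtracting baseflow gives direct-runoff ordinates: 0.0, 3.0, 18.0, 36.0, 31.0, 26.0, 0.0 cfs.
The maximum is 36.0 cfs, occurring at the reading for t = 4.5 h.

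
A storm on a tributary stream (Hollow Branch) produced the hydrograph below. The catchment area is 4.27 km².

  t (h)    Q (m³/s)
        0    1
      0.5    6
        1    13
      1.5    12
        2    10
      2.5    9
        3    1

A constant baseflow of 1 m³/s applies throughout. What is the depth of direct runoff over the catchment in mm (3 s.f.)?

d ≈ 19.0 mm

Direct runoff: 0.0, 5.0, 12.0, 11.0, 9.0, 8.0, 0.0 m³/s; ΣQ_DR = 45.00 m³/s.
V = ΣQ_DR · Δt = 45.00 × 1800 s = 81000 m³.
Over A = 4.27 km², depth = V / A = 19.0 mm.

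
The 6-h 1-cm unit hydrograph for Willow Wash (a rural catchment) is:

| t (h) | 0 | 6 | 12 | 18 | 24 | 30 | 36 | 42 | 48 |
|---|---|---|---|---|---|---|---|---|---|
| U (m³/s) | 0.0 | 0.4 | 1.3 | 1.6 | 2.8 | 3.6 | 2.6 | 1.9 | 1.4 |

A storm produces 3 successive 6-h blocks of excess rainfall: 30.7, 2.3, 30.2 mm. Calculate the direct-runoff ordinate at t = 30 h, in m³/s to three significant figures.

By discrete convolution, Q_j = Σ (P_i / 10 mm) · U_{j−i}.
At t = 30 h (j=5): Q = (30.7/10)·3.6 + (2.3/10)·2.8 + (30.2/10)·1.6 = 16.5 m³/s.

Q ≈ 16.5 m³/s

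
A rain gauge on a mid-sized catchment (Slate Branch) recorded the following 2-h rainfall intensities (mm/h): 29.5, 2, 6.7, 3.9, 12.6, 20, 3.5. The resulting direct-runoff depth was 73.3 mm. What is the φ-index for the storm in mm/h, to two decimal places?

φ ≈ 8.48 mm/h

Only the 3 blocks with intensity above φ contribute runoff: 29.5, 12.6, 20 mm/h.
Σ(I−φ)·Δt = d  ⇒  (29.5+12.6+20 − 3φ)·2 = 73.3
φ = (62.10 − 73.3/2) / 3 = 8.48 mm/h.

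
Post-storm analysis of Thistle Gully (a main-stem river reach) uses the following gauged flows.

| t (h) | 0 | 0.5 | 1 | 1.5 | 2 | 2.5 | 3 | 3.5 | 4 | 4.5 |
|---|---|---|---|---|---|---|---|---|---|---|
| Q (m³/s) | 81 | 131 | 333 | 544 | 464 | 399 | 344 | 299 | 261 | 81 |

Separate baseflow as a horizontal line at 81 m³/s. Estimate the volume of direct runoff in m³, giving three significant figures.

Direct-runoff ordinates (Q − Q_b): 0.0, 50.0, 252.0, 463.0, 383.0, 318.0, 263.0, 218.0, 180.0, 0.0 m³/s.
ΣQ_DR = 2127 m³/s.
With Δt = 0.5 h = 1800 s, V = ΣQ_DR · Δt = 2127 × 1800 = 3.83 × 10^6 m³.

V ≈ 3.83 × 10^6 m³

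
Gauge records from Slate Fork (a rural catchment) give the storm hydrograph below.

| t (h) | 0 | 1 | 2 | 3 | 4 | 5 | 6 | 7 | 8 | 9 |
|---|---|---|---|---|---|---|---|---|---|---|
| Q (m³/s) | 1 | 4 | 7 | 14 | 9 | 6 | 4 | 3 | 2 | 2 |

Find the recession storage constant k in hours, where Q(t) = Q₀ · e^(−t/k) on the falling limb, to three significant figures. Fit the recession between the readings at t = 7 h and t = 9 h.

On the falling limb, Q drops from 3 to 2 m³/s between t = 7 h and t = 9 h (Δt = 2 h).
k = −Δt / ln(Q₂/Q₁) = −2 / ln(2/3) = 4.93 h.

k ≈ 4.93 h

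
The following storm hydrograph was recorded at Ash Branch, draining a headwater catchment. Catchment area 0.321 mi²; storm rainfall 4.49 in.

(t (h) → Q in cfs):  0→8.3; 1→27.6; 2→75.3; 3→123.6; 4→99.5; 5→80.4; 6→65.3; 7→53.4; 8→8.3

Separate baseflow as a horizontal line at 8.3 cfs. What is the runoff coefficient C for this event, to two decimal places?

ΣQ_DR = 467.0 cfs; V = ΣQ_DR·Δt = 1.681 × 10^6 ft³.
Runoff depth d = V / A = 2.254 in.
C = d / P = 2.254 / 4.49 = 0.50.

C ≈ 0.50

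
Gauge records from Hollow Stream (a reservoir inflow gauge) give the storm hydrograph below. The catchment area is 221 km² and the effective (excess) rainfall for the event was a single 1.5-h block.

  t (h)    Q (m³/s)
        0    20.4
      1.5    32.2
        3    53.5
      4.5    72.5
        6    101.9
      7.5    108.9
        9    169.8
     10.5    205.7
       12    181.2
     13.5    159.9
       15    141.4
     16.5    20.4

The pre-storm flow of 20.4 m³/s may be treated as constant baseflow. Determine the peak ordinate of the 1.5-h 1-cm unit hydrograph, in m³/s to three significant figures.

U_p ≈ 74.1 m³/s

Direct runoff: 0.0, 11.8, 33.1, 52.1, 81.5, 88.5, 149.4, 185.3, 160.8, 139.5, 121.0, 0.0 m³/s; ΣQ_DR = 1023 m³/s, peak = 185.3 m³/s.
Runoff depth d = ΣQ_DR·Δt / A = 1023 × 5400 / (221 km²) = 25.00 mm.
The 1-cm UH is the DRH scaled by (10 mm)/d, so U_p = 185.3 × 10/25.00 = 74.1 m³/s.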